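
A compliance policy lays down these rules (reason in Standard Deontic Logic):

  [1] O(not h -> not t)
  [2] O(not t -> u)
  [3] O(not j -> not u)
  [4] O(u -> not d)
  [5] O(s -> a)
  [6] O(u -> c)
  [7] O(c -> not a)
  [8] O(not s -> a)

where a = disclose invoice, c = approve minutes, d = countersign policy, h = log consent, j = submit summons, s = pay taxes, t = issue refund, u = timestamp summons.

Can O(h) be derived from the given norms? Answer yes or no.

Premises 8 and 5 are O(not s -> a) and O(s -> a); every ideal world satisfies not s or s, so in either case a holds — hence O(a).
Premise 7 is O(c -> not a); contrapositively O(a -> not c). Since O(a) holds, K gives O(not c).
Premise 6, O(u -> c), contraposes to O(not c -> not u); with O(not c) we get O(not u).
Premise 2, O(not t -> u), contraposes to O(not u -> t); with O(not u) we get O(t).
Premise 1 is O(not h -> not t); contrapositively O(t -> h). Since O(t) holds, K gives O(h).
Premises 3, 4 do not contribute to this derivation.
So O(h) follows.

Yes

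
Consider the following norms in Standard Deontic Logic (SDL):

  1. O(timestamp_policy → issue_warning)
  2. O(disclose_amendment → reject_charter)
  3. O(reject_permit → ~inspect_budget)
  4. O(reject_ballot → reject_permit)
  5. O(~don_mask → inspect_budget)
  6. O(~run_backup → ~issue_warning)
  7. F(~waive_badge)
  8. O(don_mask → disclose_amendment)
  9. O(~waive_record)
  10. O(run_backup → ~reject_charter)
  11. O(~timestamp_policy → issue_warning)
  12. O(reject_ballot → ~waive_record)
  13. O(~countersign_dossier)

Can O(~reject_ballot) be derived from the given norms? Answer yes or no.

By case analysis on ~timestamp_policy: premise 11 gives O(~timestamp_policy → issue_warning) and premise 1 gives O(timestamp_policy → issue_warning), so O(issue_warning) either way.
The contrapositive of premise 6 (O(~run_backup → ~issue_warning)) is O(issue_warning → run_backup), and O(issue_warning) is already established, so O(run_backup).
Applying K to premise 10 (O(run_backup → ~reject_charter)) and O(run_backup) yields O(~reject_charter).
Premise 2, O(disclose_amendment → reject_charter), contraposes to O(~reject_charter → ~disclose_amendment); with O(~reject_charter) we get O(~disclose_amendment).
Premise 8, O(don_mask → disclose_amendment), contraposes to O(~disclose_amendment → ~don_mask); with O(~disclose_amendment) we get O(~don_mask).
Applying K to premise 5 (O(~don_mask → inspect_budget)) and O(~don_mask) yields O(inspect_budget).
Premise 3 is O(reject_permit → ~inspect_budget); contrapositively O(inspect_budget → ~reject_permit). Since O(inspect_budget) holds, K gives O(~reject_permit).
Premise 4, O(reject_ballot → reject_permit), contraposes to O(~reject_permit → ~reject_ballot); with O(~reject_permit) we get O(~reject_ballot).
Premises 7, 9, 12, 13 do not contribute to this derivation.
So O(~reject_ballot) follows.

Yes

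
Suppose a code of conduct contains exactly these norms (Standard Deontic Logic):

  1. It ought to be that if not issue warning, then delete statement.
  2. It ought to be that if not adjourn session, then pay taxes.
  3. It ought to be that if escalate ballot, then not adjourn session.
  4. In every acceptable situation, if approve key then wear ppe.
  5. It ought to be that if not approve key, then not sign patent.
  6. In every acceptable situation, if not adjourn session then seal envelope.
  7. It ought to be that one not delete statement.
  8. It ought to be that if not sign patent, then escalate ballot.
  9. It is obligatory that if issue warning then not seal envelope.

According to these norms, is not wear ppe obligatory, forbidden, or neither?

Premise 7 gives O(¬delete_statement).
Premise 1 is O(¬issue_warning → delete_statement); contrapositively O(¬delete_statement → issue_warning). Since O(¬delete_statement) holds, K gives O(issue_warning).
From O(issue_warning) and premise 9, O(issue_warning → ¬seal_envelope), we obtain O(¬seal_envelope).
The contrapositive of premise 6 (O(¬adjourn_session → seal_envelope)) is O(¬seal_envelope → adjourn_session), and O(¬seal_envelope) is already established, so O(adjourn_session).
The contrapositive of premise 3 (O(escalate_ballot → ¬adjourn_session)) is O(adjourn_session → ¬escalate_ballot), and O(adjourn_session) is already established, so O(¬escalate_ballot).
Premise 8 is O(¬sign_patent → escalate_ballot); contrapositively O(¬escalate_ballot → sign_patent). Since O(¬escalate_ballot) holds, K gives O(sign_patent).
Premise 5 is O(¬approve_key → ¬sign_patent); contrapositively O(sign_patent → approve_key). Since O(sign_patent) holds, K gives O(approve_key).
Applying K to premise 4 (O(approve_key → wear_ppe)) and O(approve_key) yields O(wear_ppe).
Premise 2 does not contribute to this derivation.
Thus O(wear_ppe), which is F(¬wear_ppe): ¬wear_ppe is forbidden.

Forbidden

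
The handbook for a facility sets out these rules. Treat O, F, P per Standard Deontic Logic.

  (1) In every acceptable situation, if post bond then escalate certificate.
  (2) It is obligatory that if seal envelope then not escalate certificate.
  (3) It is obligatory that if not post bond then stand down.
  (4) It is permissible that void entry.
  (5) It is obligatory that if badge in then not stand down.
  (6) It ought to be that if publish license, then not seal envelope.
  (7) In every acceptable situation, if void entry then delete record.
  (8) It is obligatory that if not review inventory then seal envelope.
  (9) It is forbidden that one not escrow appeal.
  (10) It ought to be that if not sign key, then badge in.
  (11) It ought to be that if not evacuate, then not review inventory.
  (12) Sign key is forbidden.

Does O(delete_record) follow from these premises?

Premise 7 is O(void_entry → delete_record), but O(void_entry) is not derivable from the premises (the permission P(void_entry) asserts only ¬O(¬void_entry), not O(void_entry)), so it does not yield O(delete_record).
No other premise forces O(delete_record). An ideal world satisfying every premise can still have delete_record false, so O(delete_record) is not derivable.

No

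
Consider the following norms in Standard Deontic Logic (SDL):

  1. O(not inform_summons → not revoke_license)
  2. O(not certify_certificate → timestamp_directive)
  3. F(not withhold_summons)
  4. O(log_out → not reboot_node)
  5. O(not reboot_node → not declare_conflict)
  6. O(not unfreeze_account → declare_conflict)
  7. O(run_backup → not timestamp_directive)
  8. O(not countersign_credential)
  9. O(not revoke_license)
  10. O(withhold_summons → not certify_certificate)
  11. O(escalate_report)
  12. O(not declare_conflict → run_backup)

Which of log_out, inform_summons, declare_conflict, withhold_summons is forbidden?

log_out

F(not withhold_summons) at premise 3 means O(withhold_summons).
With premise 10, O(withhold_summons → not certify_certificate), the K-axiom yields O(not certify_certificate).
With premise 2, O(not certify_certificate → timestamp_directive), the K-axiom yields O(timestamp_directive).
The contrapositive of premise 7 (O(run_backup → not timestamp_directive)) is O(timestamp_directive → not run_backup), and O(timestamp_directive) is already established, so O(not run_backup).
The contrapositive of premise 12 (O(not declare_conflict → run_backup)) is O(not run_backup → declare_conflict), and O(not run_backup) is already established, so O(declare_conflict).
The contrapositive of premise 5 (O(not reboot_node → not declare_conflict)) is O(declare_conflict → reboot_node), and O(declare_conflict) is already established, so O(reboot_node).
The contrapositive of premise 4 (O(log_out → not reboot_node)) is O(reboot_node → not log_out), and O(reboot_node) is already established, so O(not log_out).
So O(not log_out) holds, i.e. log_out is forbidden. None of the other listed options is forbidden under the premises.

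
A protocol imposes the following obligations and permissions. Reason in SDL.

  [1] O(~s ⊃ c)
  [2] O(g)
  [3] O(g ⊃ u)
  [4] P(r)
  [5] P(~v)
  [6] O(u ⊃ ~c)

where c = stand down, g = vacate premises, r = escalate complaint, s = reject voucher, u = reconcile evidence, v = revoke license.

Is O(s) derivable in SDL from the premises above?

Yes

From premise 2 we have O(g).
Applying K to premise 3 (O(g ⊃ u)) and O(g) yields O(u).
Premise 6 is O(u ⊃ ~c); since O(u), deontic closure gives O(~c).
Premise 1 is O(~s ⊃ c); contrapositively O(~c ⊃ s). Since O(~c) holds, K gives O(s).
Premises 4, 5 do not contribute to this derivation.
So O(s) follows.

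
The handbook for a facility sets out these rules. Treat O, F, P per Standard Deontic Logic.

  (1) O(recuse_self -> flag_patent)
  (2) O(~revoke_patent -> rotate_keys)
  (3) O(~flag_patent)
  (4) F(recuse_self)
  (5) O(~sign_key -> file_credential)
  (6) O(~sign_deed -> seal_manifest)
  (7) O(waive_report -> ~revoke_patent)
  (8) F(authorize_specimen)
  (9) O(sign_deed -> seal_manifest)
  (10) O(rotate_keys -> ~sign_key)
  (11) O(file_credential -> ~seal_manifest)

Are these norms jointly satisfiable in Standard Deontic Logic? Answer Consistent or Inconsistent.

Consistent

Premise 1 is O(recuse_self -> flag_patent), but O(recuse_self) is not derivable from the premises, so it does not yield O(flag_patent).
So O(flag_patent) is not derivable, and the apparent clash with O(~flag_patent) does not arise.
A world satisfying every obligation exists (e.g. authorize_specimen=false, file_credential=false, flag_patent=false, recuse_self=false, revoke_patent=true, rotate_keys=false, seal_manifest=true, sign_deed=false, sign_key=true, waive_report=false); no atom is both obligatory and forbidden, so the set is consistent.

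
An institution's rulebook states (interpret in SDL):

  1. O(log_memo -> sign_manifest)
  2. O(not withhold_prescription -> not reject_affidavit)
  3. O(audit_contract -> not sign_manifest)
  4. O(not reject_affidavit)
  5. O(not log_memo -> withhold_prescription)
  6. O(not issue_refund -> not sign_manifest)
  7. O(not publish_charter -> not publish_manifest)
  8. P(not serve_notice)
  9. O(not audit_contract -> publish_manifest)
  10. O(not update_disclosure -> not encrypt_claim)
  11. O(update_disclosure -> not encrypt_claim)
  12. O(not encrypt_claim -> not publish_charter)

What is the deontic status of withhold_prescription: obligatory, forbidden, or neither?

Obligatory

Premises 10 and 11 cover both cases: O(not update_disclosure -> not encrypt_claim) and O(update_disclosure -> not encrypt_claim). Since not update_disclosure ∨ update_disclosure is a tautology, O(not encrypt_claim) follows.
With premise 12, O(not encrypt_claim -> not publish_charter), the K-axiom yields O(not publish_charter).
Premise 7 is O(not publish_charter -> not publish_manifest); since O(not publish_charter), deontic closure gives O(not publish_manifest).
Premise 9, O(not audit_contract -> publish_manifest), contraposes to O(not publish_manifest -> audit_contract); with O(not publish_manifest) we get O(audit_contract).
Applying K to premise 3 (O(audit_contract -> not sign_manifest)) and O(audit_contract) yields O(not sign_manifest).
Premise 1, O(log_memo -> sign_manifest), contraposes to O(not sign_manifest -> not log_memo); with O(not sign_manifest) we get O(not log_memo).
With premise 5, O(not log_memo -> withhold_prescription), the K-axiom yields O(withhold_prescription).
Premises 2, 4, 6, 8 do not contribute to this derivation.
Hence withhold_prescription is obligatory.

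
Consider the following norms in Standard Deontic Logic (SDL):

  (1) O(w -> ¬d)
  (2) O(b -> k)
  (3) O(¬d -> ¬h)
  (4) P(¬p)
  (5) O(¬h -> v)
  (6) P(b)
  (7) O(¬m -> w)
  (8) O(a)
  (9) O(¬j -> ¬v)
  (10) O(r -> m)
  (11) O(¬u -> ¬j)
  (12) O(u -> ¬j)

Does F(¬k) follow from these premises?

Premise 2 is O(b -> k), but O(b) is not derivable from the premises (the permission P(b) asserts only ¬O(¬b), not O(b)), so it does not yield O(k).
No other premise forces O(k). An ideal world satisfying every premise can still have ¬k true, so F(¬k) is not derivable.

No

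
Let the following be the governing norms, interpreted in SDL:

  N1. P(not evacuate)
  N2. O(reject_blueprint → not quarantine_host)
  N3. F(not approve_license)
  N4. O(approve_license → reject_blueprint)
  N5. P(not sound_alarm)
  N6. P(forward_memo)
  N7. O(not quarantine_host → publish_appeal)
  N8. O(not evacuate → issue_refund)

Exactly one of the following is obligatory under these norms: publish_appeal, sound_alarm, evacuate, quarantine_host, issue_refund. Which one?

publish_appeal

Premise 3, F(not approve_license), is equivalent to O(approve_license).
Premise 4 is O(approve_license → reject_blueprint); since O(approve_license), deontic closure gives O(reject_blueprint).
From O(reject_blueprint) and premise 2, O(reject_blueprint → not quarantine_host), we obtain O(not quarantine_host).
With premise 7, O(not quarantine_host → publish_appeal), the K-axiom yields O(publish_appeal).
So O(publish_appeal) holds — publish_appeal is obligatory. None of the other listed options is made obligatory by any chain of premises.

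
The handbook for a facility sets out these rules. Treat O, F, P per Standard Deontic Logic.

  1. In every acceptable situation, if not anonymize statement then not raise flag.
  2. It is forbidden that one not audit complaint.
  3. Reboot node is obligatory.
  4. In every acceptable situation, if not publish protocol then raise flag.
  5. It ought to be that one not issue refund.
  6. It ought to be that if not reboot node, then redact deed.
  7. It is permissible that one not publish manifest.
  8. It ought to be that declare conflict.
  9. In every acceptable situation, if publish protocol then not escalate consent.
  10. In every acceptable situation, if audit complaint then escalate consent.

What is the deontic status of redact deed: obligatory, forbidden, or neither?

Premise 6 is O(¬reboot_node → redact_deed), but O(¬reboot_node) is not derivable from the premises, so it does not yield O(redact_deed).
No premise or chain of K-axiom applications forces O(redact_deed), and none forces O(¬redact_deed). So redact_deed is neither obligatory nor forbidden under these norms.

Neither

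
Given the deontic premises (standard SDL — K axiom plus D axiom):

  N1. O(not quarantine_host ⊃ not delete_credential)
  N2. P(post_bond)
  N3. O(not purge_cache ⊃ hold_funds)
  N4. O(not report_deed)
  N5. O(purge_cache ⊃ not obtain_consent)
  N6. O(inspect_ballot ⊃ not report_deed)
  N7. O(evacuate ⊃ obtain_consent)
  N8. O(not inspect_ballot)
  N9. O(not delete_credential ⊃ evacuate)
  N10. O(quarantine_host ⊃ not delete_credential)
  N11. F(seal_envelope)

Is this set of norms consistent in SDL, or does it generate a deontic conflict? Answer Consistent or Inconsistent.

Consistent

Premise 6 is O(inspect_ballot ⊃ not report_deed); even if O(not report_deed) held, inferring O(inspect_ballot) would be affirming the consequent — invalid.
So O(inspect_ballot) is not derivable, and the apparent clash with O(not inspect_ballot) does not arise.
A world satisfying every obligation exists (e.g. delete_credential=false, evacuate=true, hold_funds=true, inspect_ballot=false, obtain_consent=true, post_bond=false, purge_cache=false, quarantine_host=false, report_deed=false, seal_envelope=false); no atom is both obligatory and forbidden, so the set is consistent.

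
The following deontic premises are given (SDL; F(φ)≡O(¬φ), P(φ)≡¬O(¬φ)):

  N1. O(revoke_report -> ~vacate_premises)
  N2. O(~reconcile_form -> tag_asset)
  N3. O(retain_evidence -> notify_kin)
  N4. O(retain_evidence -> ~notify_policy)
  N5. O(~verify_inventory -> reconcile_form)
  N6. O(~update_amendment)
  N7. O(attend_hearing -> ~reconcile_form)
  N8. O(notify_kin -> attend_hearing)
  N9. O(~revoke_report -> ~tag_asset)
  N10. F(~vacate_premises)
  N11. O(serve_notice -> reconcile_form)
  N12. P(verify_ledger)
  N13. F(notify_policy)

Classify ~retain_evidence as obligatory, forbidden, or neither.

Premise 10, F(~vacate_premises), is equivalent to O(vacate_premises).
Premise 1, O(revoke_report -> ~vacate_premises), contraposes to O(vacate_premises -> ~revoke_report); with O(vacate_premises) we get O(~revoke_report).
With premise 9, O(~revoke_report -> ~tag_asset), the K-axiom yields O(~tag_asset).
The contrapositive of premise 2 (O(~reconcile_form -> tag_asset)) is O(~tag_asset -> reconcile_form), and O(~tag_asset) is already established, so O(reconcile_form).
Premise 7, O(attend_hearing -> ~reconcile_form), contraposes to O(reconcile_form -> ~attend_hearing); with O(reconcile_form) we get O(~attend_hearing).
The contrapositive of premise 8 (O(notify_kin -> attend_hearing)) is O(~attend_hearing -> ~notify_kin), and O(~attend_hearing) is already established, so O(~notify_kin).
Premise 3, O(retain_evidence -> notify_kin), contraposes to O(~notify_kin -> ~retain_evidence); with O(~notify_kin) we get O(~retain_evidence).
Premises 4, 5, 6, 11, 12, 13 do not contribute to this derivation.
Hence ~retain_evidence is obligatory.

Obligatory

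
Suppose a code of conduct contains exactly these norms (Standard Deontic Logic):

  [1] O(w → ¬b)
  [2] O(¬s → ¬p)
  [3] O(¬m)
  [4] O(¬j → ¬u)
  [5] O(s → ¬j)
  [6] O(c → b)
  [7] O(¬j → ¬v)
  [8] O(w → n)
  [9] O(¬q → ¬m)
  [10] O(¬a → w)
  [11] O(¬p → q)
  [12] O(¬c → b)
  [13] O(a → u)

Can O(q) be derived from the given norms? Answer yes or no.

Yes

Premises 12 and 6 are O(¬c → b) and O(c → b); every ideal world satisfies ¬c or c, so in either case b holds — hence O(b).
The contrapositive of premise 1 (O(w → ¬b)) is O(b → ¬w), and O(b) is already established, so O(¬w).
The contrapositive of premise 10 (O(¬a → w)) is O(¬w → a), and O(¬w) is already established, so O(a).
From O(a) and premise 13, O(a → u), we obtain O(u).
Premise 4, O(¬j → ¬u), contraposes to O(u → j); with O(u) we get O(j).
The contrapositive of premise 5 (O(s → ¬j)) is O(j → ¬s), and O(j) is already established, so O(¬s).
With premise 2, O(¬s → ¬p), the K-axiom yields O(¬p).
Premise 11 is O(¬p → q); since O(¬p), deontic closure gives O(q).
Premises 3, 7, 8, 9 do not contribute to this derivation.
So O(q) follows.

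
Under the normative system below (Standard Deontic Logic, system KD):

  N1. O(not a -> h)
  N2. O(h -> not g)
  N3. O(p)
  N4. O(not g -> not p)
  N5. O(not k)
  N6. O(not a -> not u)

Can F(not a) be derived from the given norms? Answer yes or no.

Yes

Premise 3 gives O(p).
The contrapositive of premise 4 (O(not g -> not p)) is O(p -> g), and O(p) is already established, so O(g).
The contrapositive of premise 2 (O(h -> not g)) is O(g -> not h), and O(g) is already established, so O(not h).
The contrapositive of premise 1 (O(not a -> h)) is O(not h -> a), and O(not h) is already established, so O(a).
Premises 5, 6 do not contribute to this derivation.
So O(a) holds, i.e. F(not a). The claim follows.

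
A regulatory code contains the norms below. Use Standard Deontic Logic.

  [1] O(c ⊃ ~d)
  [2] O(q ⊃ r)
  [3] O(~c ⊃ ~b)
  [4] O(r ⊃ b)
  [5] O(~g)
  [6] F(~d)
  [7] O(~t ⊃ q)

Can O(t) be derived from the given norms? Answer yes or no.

Yes

Premise 6 is F(~d), i.e. O(d).
Premise 1 is O(c ⊃ ~d); contrapositively O(d ⊃ ~c). Since O(d) holds, K gives O(~c).
From O(~c) and premise 3, O(~c ⊃ ~b), we obtain O(~b).
The contrapositive of premise 4 (O(r ⊃ b)) is O(~b ⊃ ~r), and O(~b) is already established, so O(~r).
The contrapositive of premise 2 (O(q ⊃ r)) is O(~r ⊃ ~q), and O(~r) is already established, so O(~q).
Premise 7 is O(~t ⊃ q); contrapositively O(~q ⊃ t). Since O(~q) holds, K gives O(t).
Premise 5 does not contribute to this derivation.
So O(t) follows.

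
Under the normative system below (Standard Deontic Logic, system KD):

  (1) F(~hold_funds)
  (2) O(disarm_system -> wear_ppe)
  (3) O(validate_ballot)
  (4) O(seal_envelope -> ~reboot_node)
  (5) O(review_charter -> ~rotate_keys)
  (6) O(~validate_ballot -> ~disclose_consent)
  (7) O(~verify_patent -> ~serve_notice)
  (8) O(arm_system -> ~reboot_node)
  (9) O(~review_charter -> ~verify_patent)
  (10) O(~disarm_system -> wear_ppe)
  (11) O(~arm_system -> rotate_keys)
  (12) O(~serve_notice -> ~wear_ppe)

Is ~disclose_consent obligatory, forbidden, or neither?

Premise 6 is O(~validate_ballot -> ~disclose_consent), but O(~validate_ballot) is not derivable from the premises, so it does not yield O(~disclose_consent).
No premise or chain of K-axiom applications forces O(~disclose_consent), and none forces O(disclose_consent). So ~disclose_consent is neither obligatory nor forbidden under these norms.

Neither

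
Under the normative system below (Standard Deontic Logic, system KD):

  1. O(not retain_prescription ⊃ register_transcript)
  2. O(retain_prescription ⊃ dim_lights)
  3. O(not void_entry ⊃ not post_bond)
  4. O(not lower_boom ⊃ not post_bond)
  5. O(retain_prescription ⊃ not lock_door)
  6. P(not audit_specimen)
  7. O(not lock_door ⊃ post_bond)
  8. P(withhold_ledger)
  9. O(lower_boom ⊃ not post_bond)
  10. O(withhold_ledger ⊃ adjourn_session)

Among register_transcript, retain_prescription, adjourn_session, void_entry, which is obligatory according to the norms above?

register_transcript

Premises 9 and 4 cover both cases: O(lower_boom ⊃ not post_bond) and O(not lower_boom ⊃ not post_bond). Since lower_boom ∨ not lower_boom is a tautology, O(not post_bond) follows.
The contrapositive of premise 7 (O(not lock_door ⊃ post_bond)) is O(not post_bond ⊃ lock_door), and O(not post_bond) is already established, so O(lock_door).
Premise 5, O(retain_prescription ⊃ not lock_door), contraposes to O(lock_door ⊃ not retain_prescription); with O(lock_door) we get O(not retain_prescription).
From O(not retain_prescription) and premise 1, O(not retain_prescription ⊃ register_transcript), we obtain O(register_transcript).
So O(register_transcript) holds — register_transcript is obligatory. None of the other listed options is made obligatory by any chain of premises.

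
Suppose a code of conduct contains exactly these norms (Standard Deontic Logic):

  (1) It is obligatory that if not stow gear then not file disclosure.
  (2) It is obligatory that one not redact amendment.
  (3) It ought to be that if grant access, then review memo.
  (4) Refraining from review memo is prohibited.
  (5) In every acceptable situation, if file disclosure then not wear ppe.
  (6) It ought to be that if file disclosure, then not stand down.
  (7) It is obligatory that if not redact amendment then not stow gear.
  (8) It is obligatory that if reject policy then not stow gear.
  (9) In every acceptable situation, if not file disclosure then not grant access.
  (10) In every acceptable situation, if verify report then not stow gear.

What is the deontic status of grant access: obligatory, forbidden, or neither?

Forbidden

From premise 2 we have O(¬redact_amendment).
Applying K to premise 7 (O(¬redact_amendment → ¬stow_gear)) and O(¬redact_amendment) yields O(¬stow_gear).
Applying K to premise 1 (O(¬stow_gear → ¬file_disclosure)) and O(¬stow_gear) yields O(¬file_disclosure).
Applying K to premise 9 (O(¬file_disclosure → ¬grant_access)) and O(¬file_disclosure) yields O(¬grant_access).
Premises 3, 4, 5, 6, 8, 10 do not contribute to this derivation.
Thus O(¬grant_access), which is F(grant_access): grant_access is forbidden.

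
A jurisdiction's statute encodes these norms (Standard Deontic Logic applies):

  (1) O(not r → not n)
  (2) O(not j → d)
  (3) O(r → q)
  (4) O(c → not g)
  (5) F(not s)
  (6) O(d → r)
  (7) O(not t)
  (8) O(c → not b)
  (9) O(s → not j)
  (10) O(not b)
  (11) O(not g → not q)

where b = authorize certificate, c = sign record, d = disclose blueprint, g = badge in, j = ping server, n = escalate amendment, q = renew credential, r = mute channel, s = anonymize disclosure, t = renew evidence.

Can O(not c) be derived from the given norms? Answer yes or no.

Yes

F(not s) at premise 5 means O(s).
Applying K to premise 9 (O(s → not j)) and O(s) yields O(not j).
Applying K to premise 2 (O(not j → d)) and O(not j) yields O(d).
From O(d) and premise 6, O(d → r), we obtain O(r).
With premise 3, O(r → q), the K-axiom yields O(q).
Premise 11 is O(not g → not q); contrapositively O(q → g). Since O(q) holds, K gives O(g).
Premise 4 is O(c → not g); contrapositively O(g → not c). Since O(g) holds, K gives O(not c).
Premises 1, 7, 8, 10 do not contribute to this derivation.
So O(not c) follows.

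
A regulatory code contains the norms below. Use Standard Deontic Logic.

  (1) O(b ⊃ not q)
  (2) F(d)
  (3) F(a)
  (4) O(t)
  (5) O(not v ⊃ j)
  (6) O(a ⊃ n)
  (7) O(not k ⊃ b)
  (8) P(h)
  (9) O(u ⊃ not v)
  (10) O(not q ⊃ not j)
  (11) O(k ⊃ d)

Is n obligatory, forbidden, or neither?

Neither

Premise 6 is O(a ⊃ n), but O(a) is not derivable from the premises, so it does not yield O(n).
No premise or chain of K-axiom applications forces O(n), and none forces O(not n). So n is neither obligatory nor forbidden under these norms.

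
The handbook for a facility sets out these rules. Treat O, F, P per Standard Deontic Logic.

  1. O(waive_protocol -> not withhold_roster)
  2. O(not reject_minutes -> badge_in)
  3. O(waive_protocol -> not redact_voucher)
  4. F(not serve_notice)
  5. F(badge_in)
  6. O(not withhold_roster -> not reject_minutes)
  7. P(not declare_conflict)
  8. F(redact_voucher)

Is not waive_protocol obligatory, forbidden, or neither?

Obligatory

Premise 5, F(badge_in), is equivalent to O(not badge_in).
Premise 2 is O(not reject_minutes -> badge_in); contrapositively O(not badge_in -> reject_minutes). Since O(not badge_in) holds, K gives O(reject_minutes).
The contrapositive of premise 6 (O(not withhold_roster -> not reject_minutes)) is O(reject_minutes -> withhold_roster), and O(reject_minutes) is already established, so O(withhold_roster).
The contrapositive of premise 1 (O(waive_protocol -> not withhold_roster)) is O(withhold_roster -> not waive_protocol), and O(withhold_roster) is already established, so O(not waive_protocol).
Premises 3, 4, 7, 8 do not contribute to this derivation.
Hence not waive_protocol is obligatory.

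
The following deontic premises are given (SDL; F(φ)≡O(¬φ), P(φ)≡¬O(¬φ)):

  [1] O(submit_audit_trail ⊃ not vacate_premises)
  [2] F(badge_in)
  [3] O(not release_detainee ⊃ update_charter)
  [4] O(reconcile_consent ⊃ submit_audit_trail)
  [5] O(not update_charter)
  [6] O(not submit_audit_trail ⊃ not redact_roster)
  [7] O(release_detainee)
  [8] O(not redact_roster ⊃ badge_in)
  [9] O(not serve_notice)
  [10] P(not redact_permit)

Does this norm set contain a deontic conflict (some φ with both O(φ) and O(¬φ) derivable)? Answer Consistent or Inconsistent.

Premise 3 is O(not release_detainee ⊃ update_charter), but O(not release_detainee) is not derivable from the premises, so it does not yield O(update_charter).
So O(update_charter) is not derivable, and the apparent clash with O(not update_charter) does not arise.
A world satisfying every obligation exists (e.g. badge_in=false, reconcile_consent=false, redact_permit=false, redact_roster=true, release_detainee=true, serve_notice=false, submit_audit_trail=true, update_charter=false, vacate_premises=false); no atom is both obligatory and forbidden, so the set is consistent.

Consistent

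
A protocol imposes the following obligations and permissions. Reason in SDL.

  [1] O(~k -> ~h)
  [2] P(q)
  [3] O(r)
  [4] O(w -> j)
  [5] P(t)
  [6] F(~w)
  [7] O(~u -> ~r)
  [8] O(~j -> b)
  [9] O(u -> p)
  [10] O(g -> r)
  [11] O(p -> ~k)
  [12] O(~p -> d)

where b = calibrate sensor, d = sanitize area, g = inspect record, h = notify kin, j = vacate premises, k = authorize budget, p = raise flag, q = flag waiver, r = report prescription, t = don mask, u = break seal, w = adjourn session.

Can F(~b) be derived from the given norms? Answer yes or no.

Premise 8 is O(~j -> b), but O(~j) is not derivable from the premises, so it does not yield O(b).
No other premise forces O(b). An ideal world satisfying every premise can still have ~b true, so F(~b) is not derivable.

No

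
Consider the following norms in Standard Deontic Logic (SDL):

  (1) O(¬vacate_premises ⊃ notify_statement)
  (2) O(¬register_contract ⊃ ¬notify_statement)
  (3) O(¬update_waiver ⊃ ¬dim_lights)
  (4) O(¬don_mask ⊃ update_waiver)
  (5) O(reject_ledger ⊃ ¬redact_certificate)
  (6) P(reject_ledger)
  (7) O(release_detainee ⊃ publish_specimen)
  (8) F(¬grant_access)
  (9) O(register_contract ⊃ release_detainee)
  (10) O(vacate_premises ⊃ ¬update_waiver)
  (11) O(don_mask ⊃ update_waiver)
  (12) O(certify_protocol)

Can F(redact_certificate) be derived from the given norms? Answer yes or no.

No

Premise 5 is O(reject_ledger ⊃ ¬redact_certificate), but O(reject_ledger) is not derivable from the premises (the permission P(reject_ledger) asserts only ¬O(¬reject_ledger), not O(reject_ledger)), so it does not yield O(¬redact_certificate).
No other premise forces O(¬redact_certificate). An ideal world satisfying every premise can still have redact_certificate true, so F(redact_certificate) is not derivable.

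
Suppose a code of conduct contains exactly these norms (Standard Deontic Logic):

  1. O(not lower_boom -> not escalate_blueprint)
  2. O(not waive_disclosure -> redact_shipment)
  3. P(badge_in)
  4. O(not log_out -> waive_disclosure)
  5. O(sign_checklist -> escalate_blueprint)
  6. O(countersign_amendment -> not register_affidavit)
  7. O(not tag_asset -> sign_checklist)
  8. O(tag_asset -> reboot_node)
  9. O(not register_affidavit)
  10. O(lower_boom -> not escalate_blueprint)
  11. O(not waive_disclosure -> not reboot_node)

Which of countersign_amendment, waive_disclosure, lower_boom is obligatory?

waive_disclosure

Premises 10 and 1 cover both cases: O(lower_boom -> not escalate_blueprint) and O(not lower_boom -> not escalate_blueprint). Since lower_boom ∨ not lower_boom is a tautology, O(not escalate_blueprint) follows.
Premise 5, O(sign_checklist -> escalate_blueprint), contraposes to O(not escalate_blueprint -> not sign_checklist); with O(not escalate_blueprint) we get O(not sign_checklist).
The contrapositive of premise 7 (O(not tag_asset -> sign_checklist)) is O(not sign_checklist -> tag_asset), and O(not sign_checklist) is already established, so O(tag_asset).
Premise 8 is O(tag_asset -> reboot_node); since O(tag_asset), deontic closure gives O(reboot_node).
Premise 11 is O(not waive_disclosure -> not reboot_node); contrapositively O(reboot_node -> waive_disclosure). Since O(reboot_node) holds, K gives O(waive_disclosure).
So O(waive_disclosure) holds — waive_disclosure is obligatory. None of the other listed options is made obligatory by any chain of premises.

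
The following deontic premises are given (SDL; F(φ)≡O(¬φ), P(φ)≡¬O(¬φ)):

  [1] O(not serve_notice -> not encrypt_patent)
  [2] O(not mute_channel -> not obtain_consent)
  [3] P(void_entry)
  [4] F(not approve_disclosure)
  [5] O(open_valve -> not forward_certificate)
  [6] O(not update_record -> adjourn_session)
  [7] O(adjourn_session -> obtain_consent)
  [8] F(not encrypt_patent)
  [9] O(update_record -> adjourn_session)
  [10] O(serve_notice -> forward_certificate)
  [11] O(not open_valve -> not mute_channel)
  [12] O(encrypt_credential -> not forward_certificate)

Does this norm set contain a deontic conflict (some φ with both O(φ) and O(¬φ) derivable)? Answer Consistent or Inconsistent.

Premises 9 and 6 are O(update_record -> adjourn_session) and O(not update_record -> adjourn_session); every ideal world satisfies update_record or not update_record, so in either case adjourn_session holds — hence O(adjourn_session).
With premise 7, O(adjourn_session -> obtain_consent), the K-axiom yields O(obtain_consent).
Premise 2 is O(not mute_channel -> not obtain_consent); contrapositively O(obtain_consent -> mute_channel). Since O(obtain_consent) holds, K gives O(mute_channel).
The contrapositive of premise 11 (O(not open_valve -> not mute_channel)) is O(mute_channel -> open_valve), and O(mute_channel) is already established, so O(open_valve).
From O(open_valve) and premise 5, O(open_valve -> not forward_certificate), we obtain O(not forward_certificate).
The contrapositive of premise 10 (O(serve_notice -> forward_certificate)) is O(not forward_certificate -> not serve_notice), and O(not forward_certificate) is already established, so O(not serve_notice).
With premise 1, O(not serve_notice -> not encrypt_patent), the K-axiom yields O(not encrypt_patent).
However, F(not encrypt_patent) at premise 8 amounts to O(encrypt_patent).
We now have both O(not encrypt_patent) and O(encrypt_patent) — encrypt_patent is simultaneously obligatory and forbidden, violating the D-axiom.

Inconsistent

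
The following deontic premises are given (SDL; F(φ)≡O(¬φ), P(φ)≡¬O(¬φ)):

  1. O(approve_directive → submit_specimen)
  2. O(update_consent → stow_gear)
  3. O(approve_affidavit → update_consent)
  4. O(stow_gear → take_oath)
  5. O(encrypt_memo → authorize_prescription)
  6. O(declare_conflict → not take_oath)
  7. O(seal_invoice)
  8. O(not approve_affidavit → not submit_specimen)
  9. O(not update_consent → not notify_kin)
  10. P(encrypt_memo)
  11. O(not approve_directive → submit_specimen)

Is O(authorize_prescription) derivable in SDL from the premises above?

No

Premise 5 is O(encrypt_memo → authorize_prescription), but O(encrypt_memo) is not derivable from the premises (the permission P(encrypt_memo) asserts only not O(not encrypt_memo), not O(encrypt_memo)), so it does not yield O(authorize_prescription).
No other premise forces O(authorize_prescription). An ideal world satisfying every premise can still have authorize_prescription false, so O(authorize_prescription) is not derivable.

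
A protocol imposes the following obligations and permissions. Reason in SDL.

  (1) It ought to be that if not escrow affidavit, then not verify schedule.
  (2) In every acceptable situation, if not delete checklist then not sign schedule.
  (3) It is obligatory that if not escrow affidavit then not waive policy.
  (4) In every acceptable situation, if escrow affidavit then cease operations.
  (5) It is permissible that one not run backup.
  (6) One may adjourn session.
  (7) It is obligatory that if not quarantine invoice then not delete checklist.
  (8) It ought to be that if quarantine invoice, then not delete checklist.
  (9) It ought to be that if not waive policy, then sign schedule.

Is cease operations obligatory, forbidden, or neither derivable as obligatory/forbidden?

Obligatory

By case analysis on ¬quarantine_invoice: premise 7 gives O(¬quarantine_invoice → ¬delete_checklist) and premise 8 gives O(quarantine_invoice → ¬delete_checklist), so O(¬delete_checklist) either way.
Premise 2 is O(¬delete_checklist → ¬sign_schedule); since O(¬delete_checklist), deontic closure gives O(¬sign_schedule).
The contrapositive of premise 9 (O(¬waive_policy → sign_schedule)) is O(¬sign_schedule → waive_policy), and O(¬sign_schedule) is already established, so O(waive_policy).
Premise 3 is O(¬escrow_affidavit → ¬waive_policy); contrapositively O(waive_policy → escrow_affidavit). Since O(waive_policy) holds, K gives O(escrow_affidavit).
Premise 4 is O(escrow_affidavit → cease_operations); since O(escrow_affidavit), deontic closure gives O(cease_operations).
Premises 1, 5, 6 do not contribute to this derivation.
Hence cease_operations is obligatory.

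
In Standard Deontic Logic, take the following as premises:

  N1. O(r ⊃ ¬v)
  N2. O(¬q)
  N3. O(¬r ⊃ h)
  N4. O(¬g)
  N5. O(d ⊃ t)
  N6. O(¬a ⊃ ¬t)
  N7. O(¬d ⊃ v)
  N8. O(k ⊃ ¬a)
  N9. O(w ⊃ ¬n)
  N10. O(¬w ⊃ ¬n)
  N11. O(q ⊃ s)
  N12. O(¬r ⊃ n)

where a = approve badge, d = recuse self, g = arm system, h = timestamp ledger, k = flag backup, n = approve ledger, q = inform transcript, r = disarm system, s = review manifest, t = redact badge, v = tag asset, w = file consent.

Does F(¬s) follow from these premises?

Premise 11 is O(q ⊃ s), but O(q) is not derivable from the premises, so it does not yield O(s).
No other premise forces O(s). An ideal world satisfying every premise can still have ¬s true, so F(¬s) is not derivable.

No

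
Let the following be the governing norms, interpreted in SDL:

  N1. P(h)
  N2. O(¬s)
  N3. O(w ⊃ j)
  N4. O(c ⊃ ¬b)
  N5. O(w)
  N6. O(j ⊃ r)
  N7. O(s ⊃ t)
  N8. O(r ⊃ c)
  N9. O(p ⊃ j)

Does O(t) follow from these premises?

No

Premise 7 is O(s ⊃ t), but O(s) is not derivable from the premises, so it does not yield O(t).
No other premise forces O(t). An ideal world satisfying every premise can still have t false, so O(t) is not derivable.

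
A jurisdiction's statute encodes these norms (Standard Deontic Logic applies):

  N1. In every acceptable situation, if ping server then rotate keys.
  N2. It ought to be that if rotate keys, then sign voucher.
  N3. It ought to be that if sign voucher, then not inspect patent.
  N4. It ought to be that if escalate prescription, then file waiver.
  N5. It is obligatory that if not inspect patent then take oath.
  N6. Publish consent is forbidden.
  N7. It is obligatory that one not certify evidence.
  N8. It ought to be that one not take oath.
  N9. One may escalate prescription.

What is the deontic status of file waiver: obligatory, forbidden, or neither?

Neither

Premise 4 is O(escalate_prescription → file_waiver), but O(escalate_prescription) is not derivable from the premises (the permission P(escalate_prescription) asserts only ¬O(¬escalate_prescription), not O(escalate_prescription)), so it does not yield O(file_waiver).
No premise or chain of K-axiom applications forces O(file_waiver), and none forces O(¬file_waiver). So file_waiver is neither obligatory nor forbidden under these norms.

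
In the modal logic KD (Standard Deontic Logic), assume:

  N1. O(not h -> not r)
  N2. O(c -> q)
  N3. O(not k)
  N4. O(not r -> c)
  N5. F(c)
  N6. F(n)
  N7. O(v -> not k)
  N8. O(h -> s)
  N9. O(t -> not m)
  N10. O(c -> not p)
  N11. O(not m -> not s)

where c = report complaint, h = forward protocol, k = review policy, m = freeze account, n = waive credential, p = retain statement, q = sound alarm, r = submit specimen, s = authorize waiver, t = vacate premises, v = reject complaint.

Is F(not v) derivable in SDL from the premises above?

Premise 7 is O(v -> not k); even if O(not k) held, inferring O(v) would be affirming the consequent — invalid.
No other premise forces O(v). An ideal world satisfying every premise can still have not v true, so F(not v) is not derivable.

No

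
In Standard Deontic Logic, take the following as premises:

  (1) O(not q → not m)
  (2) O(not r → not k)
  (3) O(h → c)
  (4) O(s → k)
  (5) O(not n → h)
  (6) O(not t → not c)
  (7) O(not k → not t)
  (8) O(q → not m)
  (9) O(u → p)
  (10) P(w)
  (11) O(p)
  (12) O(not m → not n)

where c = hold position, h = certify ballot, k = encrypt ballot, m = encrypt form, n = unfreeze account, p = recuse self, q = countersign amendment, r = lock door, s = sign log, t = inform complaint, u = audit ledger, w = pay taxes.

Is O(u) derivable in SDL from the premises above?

Premise 9 is O(u → p); even if O(p) held, inferring O(u) would be affirming the consequent — invalid.
No other premise forces O(u). An ideal world satisfying every premise can still have u false, so O(u) is not derivable.

No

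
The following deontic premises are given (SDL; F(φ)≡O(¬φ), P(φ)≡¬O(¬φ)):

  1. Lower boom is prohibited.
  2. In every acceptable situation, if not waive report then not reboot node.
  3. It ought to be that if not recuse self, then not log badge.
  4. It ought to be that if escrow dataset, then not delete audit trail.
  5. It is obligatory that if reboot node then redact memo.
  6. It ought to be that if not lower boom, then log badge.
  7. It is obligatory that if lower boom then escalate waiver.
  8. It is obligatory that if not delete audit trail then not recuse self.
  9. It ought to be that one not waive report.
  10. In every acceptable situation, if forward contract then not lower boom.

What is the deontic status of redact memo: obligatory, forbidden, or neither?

Neither

Premise 5 is O(reboot_node → redact_memo), but O(reboot_node) is not derivable from the premises, so it does not yield O(redact_memo).
No premise or chain of K-axiom applications forces O(redact_memo), and none forces O(¬redact_memo). So redact_memo is neither obligatory nor forbidden under these norms.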